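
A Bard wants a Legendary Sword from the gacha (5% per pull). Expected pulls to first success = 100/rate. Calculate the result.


Expected pulls for a geometric distribution = 1/p = 100 / rate%
= 100 / 5
= 20.0

20.0 pulls


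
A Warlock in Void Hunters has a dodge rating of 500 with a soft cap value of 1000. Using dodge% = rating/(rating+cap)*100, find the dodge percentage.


dodge% = 500 / (500 + 1000) * 100
= 500 / 1500 * 100
= 0.333333 * 100
= 33.33%

33.33%


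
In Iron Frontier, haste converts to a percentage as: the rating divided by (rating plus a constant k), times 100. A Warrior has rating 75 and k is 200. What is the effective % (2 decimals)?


effective% = rating / (rating + k) * 100
= 75 / (75 + 200) * 100
= 75 / 275 * 100
= 0.272727 * 100
= 27.27%

27.27%


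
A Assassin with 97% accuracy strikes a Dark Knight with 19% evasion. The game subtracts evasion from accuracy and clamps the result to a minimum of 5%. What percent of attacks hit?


accuracy - evasion = 97 - 19 = 78
Apply floor: max(78, 5) = 78
Hit chance = 78%

78%


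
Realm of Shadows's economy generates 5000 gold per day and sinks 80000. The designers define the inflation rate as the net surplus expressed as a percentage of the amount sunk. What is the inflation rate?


Net gold = 5000 - 80000 = -75000
Inflation rate = net / sunk * 100 = -75000 / 80000 * 100
= -0.9375 * 100
= -93.75%

-93.75%


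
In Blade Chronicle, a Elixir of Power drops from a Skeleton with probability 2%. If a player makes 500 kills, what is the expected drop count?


Expected drops = kills * (drop_rate / 100)
= 500 * (2 / 100)
= 500 * 0.02
= 10.0

10.0 drops


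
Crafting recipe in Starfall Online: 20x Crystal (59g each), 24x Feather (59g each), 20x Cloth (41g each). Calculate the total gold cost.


Cost breakdown:
  Crystal: 20 * 59 = 1180
  Feather: 24 * 59 = 1416
  Cloth: 20 * 41 = 820
Total = 1180 + 1416 + 820 = 3416

3416 gold


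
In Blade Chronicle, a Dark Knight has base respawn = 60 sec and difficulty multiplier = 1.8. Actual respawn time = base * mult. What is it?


Respawn time = base * multiplier
= 60 * 1.8
= 108.0 seconds

108.0 seconds


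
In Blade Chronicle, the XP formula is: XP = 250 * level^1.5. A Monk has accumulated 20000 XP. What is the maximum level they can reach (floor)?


XP = 250 * level^1.5, so level = (XP / 250)^(1/1.5)
= (20000 / 250)^(1/1.5)
= 80.0^0.6667
= 18.5664
Floor: level = 18

level 18


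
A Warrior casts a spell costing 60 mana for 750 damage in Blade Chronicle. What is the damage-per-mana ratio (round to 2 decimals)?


Efficiency = damage / mana
= 750 / 60
= 12.50

12.50 dmg/mana


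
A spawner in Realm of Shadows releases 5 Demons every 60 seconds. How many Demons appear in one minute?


Spawns per minute = count * (60 / interval)
= 5 * (60 / 60)
= 5 * 1.0
= 5.0

5.0 per minute


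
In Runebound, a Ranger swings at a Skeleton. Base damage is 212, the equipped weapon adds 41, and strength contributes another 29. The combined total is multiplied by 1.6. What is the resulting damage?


Sum base + weapon + str = 212 + 41 + 29 = 282
Multiply by 1.6:
282 * 1.6 = 451.2

451.2 damage


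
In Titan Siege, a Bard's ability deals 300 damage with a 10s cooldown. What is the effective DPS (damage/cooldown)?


DPS = damage / cooldown
= 300 / 10
= 30.00

30.00 DPS


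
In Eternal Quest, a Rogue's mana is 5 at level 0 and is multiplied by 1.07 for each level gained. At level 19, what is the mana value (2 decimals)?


value = base * growth^level
= 5 * 1.07^19
= 5 * 3.616528
= 18.08

18.08 mana


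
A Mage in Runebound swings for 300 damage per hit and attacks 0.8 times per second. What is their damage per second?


DPS = damage * attack_speed
= 300 * 0.8
= 240.0

240.0 DPS


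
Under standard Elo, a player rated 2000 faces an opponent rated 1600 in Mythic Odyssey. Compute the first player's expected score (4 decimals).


Elo expected score: Ea = 1/(1 + 10^((Rb-Ra)/400))
Rb - Ra = 1600 - 2000 = -400
(Rb-Ra)/400 = -400/400 = -1.0
10^-1.0 = 0.1
Ea = 1/(1 + 0.1) = 1/1.1 = 0.9091

0.9091


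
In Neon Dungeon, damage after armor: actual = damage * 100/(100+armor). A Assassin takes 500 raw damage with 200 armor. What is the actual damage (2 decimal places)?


actual = 500 * 100 / (100 + 200)
= 500 * 100 / 300
= 50000 / 300
= 166.67

166.67 damage


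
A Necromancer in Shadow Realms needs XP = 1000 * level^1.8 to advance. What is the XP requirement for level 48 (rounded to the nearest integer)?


XP = 1000 * level^1.8
Substitute level = 48:
XP = 1000 * 48^1.8
= 1000 * 1062.2683
= 1062268

1062268 XP


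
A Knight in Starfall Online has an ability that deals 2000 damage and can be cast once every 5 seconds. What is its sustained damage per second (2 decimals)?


DPS = damage / cooldown
= 2000 / 5
= 400.00

400.00 DPS


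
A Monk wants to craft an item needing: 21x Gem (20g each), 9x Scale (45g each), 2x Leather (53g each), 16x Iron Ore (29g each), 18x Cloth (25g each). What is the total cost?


Cost breakdown:
  Gem: 21 * 20 = 420
  Scale: 9 * 45 = 405
  Leather: 2 * 53 = 106
  Iron Ore: 16 * 29 = 464
  Cloth: 18 * 25 = 450
Total = 420 + 405 + 106 + 464 + 450 = 1845

1845 gold


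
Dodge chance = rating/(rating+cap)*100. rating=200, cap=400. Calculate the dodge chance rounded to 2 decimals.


dodge% = 200 / (200 + 400) * 100
= 200 / 600 * 100
= 0.333333 * 100
= 33.33%

33.33%


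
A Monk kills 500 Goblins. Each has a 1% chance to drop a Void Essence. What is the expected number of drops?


Expected drops = kills * (drop_rate / 100)
= 500 * (1 / 100)
= 500 * 0.01
= 5.0

5.0 drops


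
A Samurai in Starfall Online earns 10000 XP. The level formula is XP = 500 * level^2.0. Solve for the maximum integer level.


XP = 500 * level^2.0, so level = (XP / 500)^(1/2.0)
= (10000 / 500)^(1/2.0)
= 20.0^0.5
= 4.4721
Floor: level = 4

level 4


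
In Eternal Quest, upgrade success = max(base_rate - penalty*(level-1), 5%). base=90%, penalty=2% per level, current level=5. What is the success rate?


raw_rate = 90 - 2 * (5 - 1)
= 90 - 2 * 4
= 90 - 8
= 82
Apply floor: max(82, 5) = 82%

82%


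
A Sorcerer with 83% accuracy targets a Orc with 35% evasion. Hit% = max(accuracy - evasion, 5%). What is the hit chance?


accuracy - evasion = 83 - 35 = 48
Apply floor: max(48, 5) = 48
Hit chance = 48%

48%


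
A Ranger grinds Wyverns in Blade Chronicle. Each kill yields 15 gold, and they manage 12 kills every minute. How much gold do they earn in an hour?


Gold per minute = 15 * 12 = 180
Gold per hour = 180 * 60 = 10800

10800 gold/hour


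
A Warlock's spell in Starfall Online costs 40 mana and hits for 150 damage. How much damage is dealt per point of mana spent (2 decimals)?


Efficiency = damage / mana
= 150 / 40
= 3.75

3.75 dmg/mana


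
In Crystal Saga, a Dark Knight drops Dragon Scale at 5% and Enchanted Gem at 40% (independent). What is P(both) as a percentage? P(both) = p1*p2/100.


For independent events, P(both) = P(A) * P(B)
= 5% * 40%
= 200 / 100 %
= 2.0%

2.0%


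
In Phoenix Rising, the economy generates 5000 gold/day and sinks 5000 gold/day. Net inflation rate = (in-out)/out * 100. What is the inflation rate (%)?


Net gold = 5000 - 5000 = 0
Inflation rate = net / sunk * 100 = 0 / 5000 * 100
= 0.0 * 100
= 0.00%

0.00%


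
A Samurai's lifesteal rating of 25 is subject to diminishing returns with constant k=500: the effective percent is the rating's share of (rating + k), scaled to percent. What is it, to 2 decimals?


effective% = rating / (rating + k) * 100
= 25 / (25 + 500) * 100
= 25 / 525 * 100
= 0.047619 * 100
= 4.76%

4.76%


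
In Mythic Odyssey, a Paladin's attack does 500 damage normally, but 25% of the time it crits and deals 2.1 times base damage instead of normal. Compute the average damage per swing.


E[dmg] = base * (1 + crit_chance * (crit_mult - 1))
cc as decimal = 25/100 = 0.25
cm - 1 = 2.1 - 1 = 1.1
Bonus factor = 0.25 * 1.1 = 0.275
Total multiplier = 1 + 0.275 = 1.275
Expected damage = 500 * 1.275 = 637.50

637.50 damage


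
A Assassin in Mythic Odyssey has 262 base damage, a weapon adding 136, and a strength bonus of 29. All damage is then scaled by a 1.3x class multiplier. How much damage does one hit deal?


Sum base + weapon + str = 262 + 136 + 29 = 427
Multiply by 1.3:
427 * 1.3 = 555.1

555.1 damage


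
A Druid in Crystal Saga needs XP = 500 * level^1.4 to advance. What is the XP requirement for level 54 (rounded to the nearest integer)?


XP = 500 * level^1.4
Substitute level = 54:
XP = 500 * 54^1.4
= 500 * 266.2878
= 133144

133144 XP


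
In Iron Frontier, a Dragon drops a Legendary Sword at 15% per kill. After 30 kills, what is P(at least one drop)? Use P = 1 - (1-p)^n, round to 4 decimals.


P(at least one) = 1 - P(none) = 1 - (1-p)^n
p = 15/100 = 0.15
1 - p = 0.85
(1 - p)^30 = 0.85^30 = 0.007631
P(at least one) = 1 - 0.007631 = 0.9924

0.9924


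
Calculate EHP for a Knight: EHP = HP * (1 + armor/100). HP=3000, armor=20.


EHP = 3000 * (1 + 20/100)
= 3000 * (1 + 0.2)
= 3000 * 1.2
= 3600.0

3600.0 EHP


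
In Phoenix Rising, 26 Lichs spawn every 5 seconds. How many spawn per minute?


Spawns per minute = count * (60 / interval)
= 26 * (60 / 5)
= 26 * 12.0
= 312.0

312.0 per minute


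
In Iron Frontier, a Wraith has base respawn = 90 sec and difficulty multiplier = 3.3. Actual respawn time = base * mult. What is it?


Respawn time = base * multiplier
= 90 * 3.3
= 297.0 seconds

297.0 seconds


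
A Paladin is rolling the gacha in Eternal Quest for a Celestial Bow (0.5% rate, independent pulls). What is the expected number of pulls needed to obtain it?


Expected pulls for a geometric distribution = 1/p = 100 / rate%
= 100 / 0.5
= 200.0

200.0 pulls


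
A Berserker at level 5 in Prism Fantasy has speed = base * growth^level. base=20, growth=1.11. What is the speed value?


value = base * growth^level
= 20 * 1.11^5
= 20 * 1.685058
= 33.70

33.70 speed


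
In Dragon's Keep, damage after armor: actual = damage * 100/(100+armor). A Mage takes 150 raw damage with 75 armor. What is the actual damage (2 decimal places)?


actual = 150 * 100 / (100 + 75)
= 150 * 100 / 175
= 15000 / 175
= 85.71

85.71 damage


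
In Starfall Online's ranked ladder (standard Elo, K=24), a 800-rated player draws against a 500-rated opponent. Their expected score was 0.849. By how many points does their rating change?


Elo update: delta = K * (S - Ea), where S = 0.5 (draws)
S - Ea = 0.5 - 0.849 = -0.349
Rating change = 24 * -0.349
= -8.38

-8.38 rating points


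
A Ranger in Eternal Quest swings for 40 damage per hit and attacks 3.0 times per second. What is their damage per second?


DPS = damage * attack_speed
= 40 * 3.0
= 120.0

120.0 DPS


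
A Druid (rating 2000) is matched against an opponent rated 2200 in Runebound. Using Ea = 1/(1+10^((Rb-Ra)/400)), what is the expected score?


Elo expected score: Ea = 1/(1 + 10^((Rb-Ra)/400))
Rb - Ra = 2200 - 2000 = 200
(Rb-Ra)/400 = 200/400 = 0.5
10^0.5 = 3.162278
Ea = 1/(1 + 3.162278) = 1/4.162278 = 0.2403

0.2403


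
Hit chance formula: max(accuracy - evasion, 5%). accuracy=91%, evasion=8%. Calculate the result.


accuracy - evasion = 91 - 8 = 83
Apply floor: max(83, 5) = 83
Hit chance = 83%

83%


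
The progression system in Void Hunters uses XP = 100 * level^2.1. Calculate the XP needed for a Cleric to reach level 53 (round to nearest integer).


XP = 100 * level^2.1
Substitute level = 53:
XP = 100 * 53^2.1
= 100 * 4178.1048
= 417810

417810 XP


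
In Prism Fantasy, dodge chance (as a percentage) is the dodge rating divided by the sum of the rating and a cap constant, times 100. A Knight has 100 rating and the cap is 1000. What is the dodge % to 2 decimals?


dodge% = 100 / (100 + 1000) * 100
= 100 / 1100 * 100
= 0.090909 * 100
= 9.09%

9.09%


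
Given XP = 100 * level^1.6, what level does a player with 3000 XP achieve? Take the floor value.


XP = 100 * level^1.6, so level = (XP / 100)^(1/1.6)
= (3000 / 100)^(1/1.6)
= 30.0^0.625
= 8.3792
Floor: level = 8

level 8


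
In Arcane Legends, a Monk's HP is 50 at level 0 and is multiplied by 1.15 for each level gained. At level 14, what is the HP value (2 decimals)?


value = base * growth^level
= 50 * 1.15^14
= 50 * 7.075706
= 353.79

353.79 HP


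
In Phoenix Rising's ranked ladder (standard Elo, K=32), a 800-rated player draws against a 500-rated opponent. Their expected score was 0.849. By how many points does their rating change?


Elo update: delta = K * (S - Ea), where S = 0.5 (draws)
S - Ea = 0.5 - 0.849 = -0.349
Rating change = 32 * -0.349
= -11.17

-11.17 rating points


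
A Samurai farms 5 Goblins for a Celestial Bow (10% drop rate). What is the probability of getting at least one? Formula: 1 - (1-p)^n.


P(at least one) = 1 - P(none) = 1 - (1-p)^n
p = 10/100 = 0.1
1 - p = 0.9
(1 - p)^5 = 0.9^5 = 0.590490
P(at least one) = 1 - 0.590490 = 0.4095

0.4095


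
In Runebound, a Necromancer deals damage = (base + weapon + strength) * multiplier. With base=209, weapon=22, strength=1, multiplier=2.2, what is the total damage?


Sum base + weapon + str = 209 + 22 + 1 = 232
Multiply by 2.2:
232 * 2.2 = 510.4

510.4 damage


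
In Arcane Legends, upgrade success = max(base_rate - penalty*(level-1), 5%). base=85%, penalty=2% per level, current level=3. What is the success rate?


raw_rate = 85 - 2 * (3 - 1)
= 85 - 2 * 2
= 85 - 4
= 81
Apply floor: max(81, 5) = 81%

81%


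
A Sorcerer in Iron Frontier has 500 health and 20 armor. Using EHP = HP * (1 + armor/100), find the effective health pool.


EHP = 500 * (1 + 20/100)
= 500 * (1 + 0.2)
= 500 * 1.2
= 600.0

600.0 EHP


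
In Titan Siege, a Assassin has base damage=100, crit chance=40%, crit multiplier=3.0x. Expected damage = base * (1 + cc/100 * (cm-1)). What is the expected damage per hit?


E[dmg] = base * (1 + crit_chance * (crit_mult - 1))
cc as decimal = 40/100 = 0.4
cm - 1 = 3.0 - 1 = 2.0
Bonus factor = 0.4 * 2.0 = 0.8
Total multiplier = 1 + 0.8 = 1.8
Expected damage = 100 * 1.8 = 180.00

180.00 damage


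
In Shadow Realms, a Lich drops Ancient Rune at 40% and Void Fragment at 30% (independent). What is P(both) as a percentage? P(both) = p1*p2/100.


For independent events, P(both) = P(A) * P(B)
= 40% * 30%
= 1200 / 100 %
= 12.0%

12.0%


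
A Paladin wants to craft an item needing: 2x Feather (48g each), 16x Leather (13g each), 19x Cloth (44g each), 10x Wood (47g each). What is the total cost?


Cost breakdown:
  Feather: 2 * 48 = 96
  Leather: 16 * 13 = 208
  Cloth: 19 * 44 = 836
  Wood: 10 * 47 = 470
Total = 96 + 208 + 836 + 470 = 1610

1610 gold


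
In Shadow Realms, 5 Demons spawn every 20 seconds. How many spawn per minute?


Spawns per minute = count * (60 / interval)
= 5 * (60 / 20)
= 5 * 3.0
= 15.0

15.0 per minute


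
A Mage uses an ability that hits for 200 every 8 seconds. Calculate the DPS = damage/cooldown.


DPS = damage / cooldown
= 200 / 8
= 25.00

25.00 DPS


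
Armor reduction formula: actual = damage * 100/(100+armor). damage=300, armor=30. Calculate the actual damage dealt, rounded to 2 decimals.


actual = 300 * 100 / (100 + 30)
= 300 * 100 / 130
= 30000 / 130
= 230.77

230.77 damage


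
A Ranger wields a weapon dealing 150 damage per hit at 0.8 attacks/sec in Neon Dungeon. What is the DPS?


DPS = damage * attack_speed
= 150 * 0.8
= 120.0

120.0 DPS


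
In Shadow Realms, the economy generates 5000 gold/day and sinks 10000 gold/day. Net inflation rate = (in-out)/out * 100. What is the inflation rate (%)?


Net gold = 5000 - 10000 = -5000
Inflation rate = net / sunk * 100 = -5000 / 10000 * 100
= -0.5 * 100
= -50.00%

-50.00%


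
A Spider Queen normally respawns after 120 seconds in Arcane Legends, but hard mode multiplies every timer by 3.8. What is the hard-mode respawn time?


Respawn time = base * multiplier
= 120 * 3.8
= 456.0 seconds

456.0 seconds


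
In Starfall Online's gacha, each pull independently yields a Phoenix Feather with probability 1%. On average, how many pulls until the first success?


Expected pulls for a geometric distribution = 1/p = 100 / rate%
= 100 / 1
= 100.0

100.0 pulls


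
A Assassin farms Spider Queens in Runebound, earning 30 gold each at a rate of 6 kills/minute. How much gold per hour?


Gold per minute = 30 * 6 = 180
Gold per hour = 180 * 60 = 10800

10800 gold/hour


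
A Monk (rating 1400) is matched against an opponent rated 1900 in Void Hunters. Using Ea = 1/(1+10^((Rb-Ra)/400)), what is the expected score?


Elo expected score: Ea = 1/(1 + 10^((Rb-Ra)/400))
Rb - Ra = 1900 - 1400 = 500
(Rb-Ra)/400 = 500/400 = 1.25
10^1.25 = 17.782794
Ea = 1/(1 + 17.782794) = 1/18.782794 = 0.0532

0.0532


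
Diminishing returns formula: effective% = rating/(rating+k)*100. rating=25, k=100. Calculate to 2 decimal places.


effective% = rating / (rating + k) * 100
= 25 / (25 + 100) * 100
= 25 / 125 * 100
= 0.2 * 100
= 20.00%

20.00%


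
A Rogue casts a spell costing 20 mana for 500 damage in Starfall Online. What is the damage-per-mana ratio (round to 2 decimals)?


Efficiency = damage / mana
= 500 / 20
= 25.00

25.00 dmg/mana


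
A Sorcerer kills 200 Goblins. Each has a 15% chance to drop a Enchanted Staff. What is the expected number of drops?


Expected drops = kills * (drop_rate / 100)
= 200 * (15 / 100)
= 200 * 0.15
= 30.0

30.0 drops


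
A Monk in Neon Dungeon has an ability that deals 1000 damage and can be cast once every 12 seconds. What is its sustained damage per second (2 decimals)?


DPS = damage / cooldown
= 1000 / 12
= 83.33

83.33 DPS


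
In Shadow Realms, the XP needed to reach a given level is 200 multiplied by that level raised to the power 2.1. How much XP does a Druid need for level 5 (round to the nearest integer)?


XP = 200 * level^2.1
Substitute level = 5:
XP = 200 * 5^2.1
= 200 * 29.3655
= 5873

5873 XP


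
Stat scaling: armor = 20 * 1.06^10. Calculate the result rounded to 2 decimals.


value = base * growth^level
= 20 * 1.06^10
= 20 * 1.790848
= 35.82

35.82 armor


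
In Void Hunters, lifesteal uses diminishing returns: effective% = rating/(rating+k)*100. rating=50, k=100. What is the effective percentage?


effective% = rating / (rating + k) * 100
= 50 / (50 + 100) * 100
= 50 / 150 * 100
= 0.333333 * 100
= 33.33%

33.33%


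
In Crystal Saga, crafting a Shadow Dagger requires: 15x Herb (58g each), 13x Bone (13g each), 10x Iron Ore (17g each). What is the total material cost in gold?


Cost breakdown:
  Herb: 15 * 58 = 870
  Bone: 13 * 13 = 169
  Iron Ore: 10 * 17 = 170
Total = 870 + 169 + 170 = 1209

1209 gold


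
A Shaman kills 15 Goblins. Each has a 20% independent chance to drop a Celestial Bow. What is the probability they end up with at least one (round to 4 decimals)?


P(at least one) = 1 - P(none) = 1 - (1-p)^n
p = 20/100 = 0.2
1 - p = 0.8
(1 - p)^15 = 0.8^15 = 0.035184
P(at least one) = 1 - 0.035184 = 0.9648

0.9648


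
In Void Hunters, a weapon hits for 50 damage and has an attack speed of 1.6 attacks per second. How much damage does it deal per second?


DPS = damage * attack_speed
= 50 * 1.6
= 80.0

80.0 DPS


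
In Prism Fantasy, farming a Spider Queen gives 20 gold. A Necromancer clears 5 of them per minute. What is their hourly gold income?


Gold per minute = 20 * 5 = 100
Gold per hour = 100 * 60 = 6000

6000 gold/hour


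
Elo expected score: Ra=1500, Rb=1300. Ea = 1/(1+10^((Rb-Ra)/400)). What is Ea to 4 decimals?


Elo expected score: Ea = 1/(1 + 10^((Rb-Ra)/400))
Rb - Ra = 1300 - 1500 = -200
(Rb-Ra)/400 = -200/400 = -0.5
10^-0.5 = 0.316228
Ea = 1/(1 + 0.316228) = 1/1.316228 = 0.7597

0.7597


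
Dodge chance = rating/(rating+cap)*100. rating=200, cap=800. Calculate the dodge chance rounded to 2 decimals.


dodge% = 200 / (200 + 800) * 100
= 200 / 1000 * 100
= 0.2 * 100
= 20.00%

20.00%


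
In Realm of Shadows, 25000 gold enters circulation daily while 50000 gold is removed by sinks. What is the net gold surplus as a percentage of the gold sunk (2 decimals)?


Net gold = 25000 - 50000 = -25000
Inflation rate = net / sunk * 100 = -25000 / 50000 * 100
= -0.5 * 100
= -50.00%

-50.00%


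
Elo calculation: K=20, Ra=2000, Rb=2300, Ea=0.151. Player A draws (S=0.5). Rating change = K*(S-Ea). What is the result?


Elo update: delta = K * (S - Ea), where S = 0.5 (draws)
S - Ea = 0.5 - 0.151 = 0.349
Rating change = 20 * 0.349
= 6.98

6.98 rating points


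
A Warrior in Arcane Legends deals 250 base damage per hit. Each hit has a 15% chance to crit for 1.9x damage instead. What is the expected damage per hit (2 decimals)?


E[dmg] = base * (1 + crit_chance * (crit_mult - 1))
cc as decimal = 15/100 = 0.15
cm - 1 = 1.9 - 1 = 0.9
Bonus factor = 0.15 * 0.9 = 0.135
Total multiplier = 1 + 0.135 = 1.135
Expected damage = 250 * 1.135 = 283.75

283.75 damage


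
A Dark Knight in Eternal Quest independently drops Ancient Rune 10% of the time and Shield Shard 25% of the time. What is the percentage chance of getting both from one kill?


For independent events, P(both) = P(A) * P(B)
= 10% * 25%
= 250 / 100 %
= 2.5%

2.5%


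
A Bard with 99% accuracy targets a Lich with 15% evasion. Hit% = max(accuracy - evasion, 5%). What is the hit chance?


accuracy - evasion = 99 - 15 = 84
Apply floor: max(84, 5) = 84
Hit chance = 84%

84%


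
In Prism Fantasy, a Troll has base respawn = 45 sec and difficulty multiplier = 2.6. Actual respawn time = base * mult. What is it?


Respawn time = base * multiplier
= 45 * 2.6
= 117.0 seconds

117.0 seconds


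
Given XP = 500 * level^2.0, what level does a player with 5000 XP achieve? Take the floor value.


XP = 500 * level^2.0, so level = (XP / 500)^(1/2.0)
= (5000 / 500)^(1/2.0)
= 10.0^0.5
= 3.1623
Floor: level = 3

level 3


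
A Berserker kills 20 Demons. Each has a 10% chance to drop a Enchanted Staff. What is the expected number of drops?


Expected drops = kills * (drop_rate / 100)
= 20 * (10 / 100)
= 20 * 0.1
= 2.0

2.0 drops


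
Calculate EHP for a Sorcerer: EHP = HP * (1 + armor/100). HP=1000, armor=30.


EHP = 1000 * (1 + 30/100)
= 1000 * (1 + 0.3)
= 1000 * 1.3
= 1300.0

1300.0 EHP


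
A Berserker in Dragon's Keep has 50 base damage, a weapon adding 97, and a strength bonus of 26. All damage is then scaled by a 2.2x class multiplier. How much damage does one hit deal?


Sum base + weapon + str = 50 + 97 + 26 = 173
Multiply by 2.2:
173 * 2.2 = 380.6

380.6 damage


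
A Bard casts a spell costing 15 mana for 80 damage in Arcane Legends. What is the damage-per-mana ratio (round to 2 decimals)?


Efficiency = damage / mana
= 80 / 15
= 5.33

5.33 dmg/mana


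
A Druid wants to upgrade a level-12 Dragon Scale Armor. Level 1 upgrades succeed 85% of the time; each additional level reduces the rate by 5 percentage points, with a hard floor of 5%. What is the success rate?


raw_rate = 85 - 5 * (12 - 1)
= 85 - 5 * 11
= 85 - 55
= 30
Apply floor: max(30, 5) = 30%

30%


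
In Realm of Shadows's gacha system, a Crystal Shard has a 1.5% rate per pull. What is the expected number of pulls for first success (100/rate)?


Expected pulls for a geometric distribution = 1/p = 100 / rate%
= 100 / 1.5
= 66.67

66.67 pulls


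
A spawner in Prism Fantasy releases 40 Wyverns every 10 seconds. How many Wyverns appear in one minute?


Spawns per minute = count * (60 / interval)
= 40 * (60 / 10)
= 40 * 6.0
= 240.0

240.0 per minute


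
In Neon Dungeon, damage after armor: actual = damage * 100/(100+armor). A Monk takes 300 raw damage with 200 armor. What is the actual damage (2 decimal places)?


actual = 300 * 100 / (100 + 200)
= 300 * 100 / 300
= 30000 / 300
= 100.00

100.00 damage


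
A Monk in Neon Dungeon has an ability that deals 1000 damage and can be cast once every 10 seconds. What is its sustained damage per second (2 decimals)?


DPS = damage / cooldown
= 1000 / 10
= 100.00

100.00 DPS


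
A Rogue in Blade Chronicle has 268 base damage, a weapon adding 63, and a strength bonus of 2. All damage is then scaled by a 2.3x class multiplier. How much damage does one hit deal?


Sum base + weapon + str = 268 + 63 + 2 = 333
Multiply by 2.3:
333 * 2.3 = 765.9

765.9 damage


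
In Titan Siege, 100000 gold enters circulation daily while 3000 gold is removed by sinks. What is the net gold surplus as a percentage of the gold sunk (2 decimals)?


Net gold = 100000 - 3000 = 97000
Inflation rate = net / sunk * 100 = 97000 / 3000 * 100
= 32.333333 * 100
= 3233.33%

3233.33%


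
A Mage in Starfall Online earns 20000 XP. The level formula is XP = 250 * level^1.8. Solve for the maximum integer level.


XP = 250 * level^1.8, so level = (XP / 250)^(1/1.8)
= (20000 / 250)^(1/1.8)
= 80.0^0.5556
= 11.4096
Floor: level = 11

level 11


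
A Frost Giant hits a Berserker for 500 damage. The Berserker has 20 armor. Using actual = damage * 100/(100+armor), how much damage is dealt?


actual = 500 * 100 / (100 + 20)
= 500 * 100 / 120
= 50000 / 120
= 416.67

416.67 damage


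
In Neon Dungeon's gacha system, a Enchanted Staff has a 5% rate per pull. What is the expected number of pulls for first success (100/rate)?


Expected pulls for a geometric distribution = 1/p = 100 / rate%
= 100 / 5
= 20.0

20.0 pulls


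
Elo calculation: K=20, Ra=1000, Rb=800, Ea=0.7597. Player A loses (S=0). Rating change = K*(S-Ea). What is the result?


Elo update: delta = K * (S - Ea), where S = 0 (loses)
S - Ea = 0 - 0.7597 = -0.7597
Rating change = 20 * -0.7597
= -15.19

-15.19 rating points


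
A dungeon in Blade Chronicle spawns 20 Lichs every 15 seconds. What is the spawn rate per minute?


Spawns per minute = count * (60 / interval)
= 20 * (60 / 15)
= 20 * 4.0
= 80.0

80.0 per minute


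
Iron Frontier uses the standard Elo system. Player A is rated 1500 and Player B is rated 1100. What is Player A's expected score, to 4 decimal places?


Elo expected score: Ea = 1/(1 + 10^((Rb-Ra)/400))
Rb - Ra = 1100 - 1500 = -400
(Rb-Ra)/400 = -400/400 = -1.0
10^-1.0 = 0.1
Ea = 1/(1 + 0.1) = 1/1.1 = 0.9091

0.9091


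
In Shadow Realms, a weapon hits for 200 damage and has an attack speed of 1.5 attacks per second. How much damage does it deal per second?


DPS = damage * attack_speed
= 200 * 1.5
= 300.0

300.0 DPS


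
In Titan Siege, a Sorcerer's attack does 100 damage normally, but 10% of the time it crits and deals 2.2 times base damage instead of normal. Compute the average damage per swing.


E[dmg] = base * (1 + crit_chance * (crit_mult - 1))
cc as decimal = 10/100 = 0.1
cm - 1 = 2.2 - 1 = 1.2
Bonus factor = 0.1 * 1.2 = 0.12
Total multiplier = 1 + 0.12 = 1.12
Expected damage = 100 * 1.12 = 112.00

112.00 damage


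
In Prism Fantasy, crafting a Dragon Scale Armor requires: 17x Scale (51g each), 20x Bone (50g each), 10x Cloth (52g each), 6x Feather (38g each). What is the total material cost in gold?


Cost breakdown:
  Scale: 17 * 51 = 867
  Bone: 20 * 50 = 1000
  Cloth: 10 * 52 = 520
  Feather: 6 * 38 = 228
Total = 867 + 1000 + 520 + 228 = 2615

2615 gold


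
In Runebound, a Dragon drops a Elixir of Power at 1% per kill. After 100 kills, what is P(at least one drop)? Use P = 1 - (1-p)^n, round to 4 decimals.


P(at least one) = 1 - P(none) = 1 - (1-p)^n
p = 1/100 = 0.01
1 - p = 0.99
(1 - p)^100 = 0.99^100 = 0.366032
P(at least one) = 1 - 0.366032 = 0.6340

0.6340


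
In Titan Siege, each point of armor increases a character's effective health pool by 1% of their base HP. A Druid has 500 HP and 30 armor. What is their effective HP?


EHP = 500 * (1 + 30/100)
= 500 * (1 + 0.3)
= 500 * 1.3
= 650.0

650.0 EHP


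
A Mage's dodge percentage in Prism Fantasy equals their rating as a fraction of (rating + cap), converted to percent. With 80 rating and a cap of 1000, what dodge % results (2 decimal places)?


dodge% = 80 / (80 + 1000) * 100
= 80 / 1080 * 100
= 0.074074 * 100
= 7.41%

7.41%


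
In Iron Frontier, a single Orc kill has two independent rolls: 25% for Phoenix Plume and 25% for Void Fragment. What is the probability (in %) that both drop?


For independent events, P(both) = P(A) * P(B)
= 25% * 25%
= 625 / 100 %
= 6.25%

6.25%


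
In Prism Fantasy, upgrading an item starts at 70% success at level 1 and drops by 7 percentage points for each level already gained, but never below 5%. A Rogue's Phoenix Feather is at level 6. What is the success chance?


raw_rate = 70 - 7 * (6 - 1)
= 70 - 7 * 5
= 70 - 35
= 35
Apply floor: max(35, 5) = 35%

35%


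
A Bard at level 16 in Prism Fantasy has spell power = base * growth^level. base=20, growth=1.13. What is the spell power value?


value = base * growth^level
= 20 * 1.13^16
= 20 * 7.067326
= 141.35

141.35 spell power


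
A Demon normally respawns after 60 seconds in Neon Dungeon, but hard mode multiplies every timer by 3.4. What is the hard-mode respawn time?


Respawn time = base * multiplier
= 60 * 3.4
= 204.0 seconds

204.0 seconds


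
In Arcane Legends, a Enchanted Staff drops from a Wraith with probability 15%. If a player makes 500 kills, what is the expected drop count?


Expected drops = kills * (drop_rate / 100)
= 500 * (15 / 100)
= 500 * 0.15
= 75.0

75.0 drops


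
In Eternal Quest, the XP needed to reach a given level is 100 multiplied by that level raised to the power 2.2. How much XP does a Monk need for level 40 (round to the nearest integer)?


XP = 100 * level^2.2
Substitute level = 40:
XP = 100 * 40^2.2
= 100 * 3346.0466
= 334605

334605 XP


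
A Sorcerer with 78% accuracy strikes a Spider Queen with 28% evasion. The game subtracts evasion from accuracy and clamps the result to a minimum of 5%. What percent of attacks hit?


accuracy - evasion = 78 - 28 = 50
Apply floor: max(50, 5) = 50
Hit chance = 50%

50%


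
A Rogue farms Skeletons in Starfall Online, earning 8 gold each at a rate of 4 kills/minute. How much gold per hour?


Gold per minute = 8 * 4 = 32
Gold per hour = 32 * 60 = 1920

1920 gold/hour


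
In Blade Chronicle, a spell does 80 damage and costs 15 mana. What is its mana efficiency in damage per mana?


Efficiency = damage / mana
= 80 / 15
= 5.33

5.33 dmg/mana


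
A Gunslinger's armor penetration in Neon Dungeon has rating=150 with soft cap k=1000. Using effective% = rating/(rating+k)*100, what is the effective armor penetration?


effective% = rating / (rating + k) * 100
= 150 / (150 + 1000) * 100
= 150 / 1150 * 100
= 0.130435 * 100
= 13.04%

13.04%


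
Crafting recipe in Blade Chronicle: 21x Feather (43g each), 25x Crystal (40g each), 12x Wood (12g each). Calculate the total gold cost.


Cost breakdown:
  Feather: 21 * 43 = 903
  Crystal: 25 * 40 = 1000
  Wood: 12 * 12 = 144
Total = 903 + 1000 + 144 = 2047

2047 gold


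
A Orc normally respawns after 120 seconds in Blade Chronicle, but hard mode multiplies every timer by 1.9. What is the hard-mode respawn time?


Respawn time = base * multiplier
= 120 * 1.9
= 228.0 seconds

228.0 seconds


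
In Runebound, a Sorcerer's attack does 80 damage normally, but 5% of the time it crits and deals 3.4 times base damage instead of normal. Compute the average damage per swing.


E[dmg] = base * (1 + crit_chance * (crit_mult - 1))
cc as decimal = 5/100 = 0.05
cm - 1 = 3.4 - 1 = 2.4
Bonus factor = 0.05 * 2.4 = 0.12
Total multiplier = 1 + 0.12 = 1.12
Expected damage = 80 * 1.12 = 89.60

89.60 damage


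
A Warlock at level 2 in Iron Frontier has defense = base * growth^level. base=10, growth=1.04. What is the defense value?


value = base * growth^level
= 10 * 1.04^2
= 10 * 1.0816
= 10.82

10.82 defense


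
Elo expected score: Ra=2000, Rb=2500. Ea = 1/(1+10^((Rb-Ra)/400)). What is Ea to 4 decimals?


Elo expected score: Ea = 1/(1 + 10^((Rb-Ra)/400))
Rb - Ra = 2500 - 2000 = 500
(Rb-Ra)/400 = 500/400 = 1.25
10^1.25 = 17.782794
Ea = 1/(1 + 17.782794) = 1/18.782794 = 0.0532

0.0532


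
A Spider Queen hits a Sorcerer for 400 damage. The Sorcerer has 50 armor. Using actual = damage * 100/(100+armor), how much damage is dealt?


actual = 400 * 100 / (100 + 50)
= 400 * 100 / 150
= 40000 / 150
= 266.67

266.67 damage


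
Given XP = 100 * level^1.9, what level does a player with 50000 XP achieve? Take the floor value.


XP = 100 * level^1.9, so level = (XP / 100)^(1/1.9)
= (50000 / 100)^(1/1.9)
= 500.0^0.5263
= 26.3336
Floor: level = 26

level 26


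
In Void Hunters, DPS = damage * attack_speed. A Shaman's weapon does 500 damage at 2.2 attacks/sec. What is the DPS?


DPS = damage * attack_speed
= 500 * 2.2
= 1100.0

1100.0 DPS


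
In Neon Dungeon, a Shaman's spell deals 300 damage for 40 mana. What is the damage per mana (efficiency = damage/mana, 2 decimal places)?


Efficiency = damage / mana
= 300 / 40
= 7.50

7.50 dmg/mana


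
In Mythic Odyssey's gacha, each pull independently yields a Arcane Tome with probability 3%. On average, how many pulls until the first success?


Expected pulls for a geometric distribution = 1/p = 100 / rate%
= 100 / 3
= 33.33

33.33 pulls


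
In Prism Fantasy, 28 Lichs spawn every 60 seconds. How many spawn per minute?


Spawns per minute = count * (60 / interval)
= 28 * (60 / 60)
= 28 * 1.0
= 28.0

28.0 per minute


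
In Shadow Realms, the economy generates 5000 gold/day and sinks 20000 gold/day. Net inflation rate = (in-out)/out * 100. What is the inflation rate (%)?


Net gold = 5000 - 20000 = -15000
Inflation rate = net / sunk * 100 = -15000 / 20000 * 100
= -0.75 * 100
= -75.00%

-75.00%


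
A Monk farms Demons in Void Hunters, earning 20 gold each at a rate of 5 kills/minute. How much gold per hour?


Gold per minute = 20 * 5 = 100
Gold per hour = 100 * 60 = 6000

6000 gold/hour


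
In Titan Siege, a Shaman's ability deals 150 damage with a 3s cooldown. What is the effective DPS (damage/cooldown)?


DPS = damage / cooldown
= 150 / 3
= 50.00

50.00 DPS


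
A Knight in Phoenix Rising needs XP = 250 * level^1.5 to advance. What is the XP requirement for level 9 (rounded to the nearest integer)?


XP = 250 * level^1.5
Substitute level = 9:
XP = 250 * 9^1.5
= 250 * 27.0
= 6750

6750 XP


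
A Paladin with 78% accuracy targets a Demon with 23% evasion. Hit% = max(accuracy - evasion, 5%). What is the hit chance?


accuracy - evasion = 78 - 23 = 55
Apply floor: max(55, 5) = 55
Hit chance = 55%

55%


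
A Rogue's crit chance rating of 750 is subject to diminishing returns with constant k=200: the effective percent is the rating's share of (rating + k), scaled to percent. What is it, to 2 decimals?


effective% = rating / (rating + k) * 100
= 750 / (750 + 200) * 100
= 750 / 950 * 100
= 0.789474 * 100
= 78.95%

78.95%


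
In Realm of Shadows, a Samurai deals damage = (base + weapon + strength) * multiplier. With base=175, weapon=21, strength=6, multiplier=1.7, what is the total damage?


Sum base + weapon + str = 175 + 21 + 6 = 202
Multiply by 1.7:
202 * 1.7 = 343.4

343.4 damage


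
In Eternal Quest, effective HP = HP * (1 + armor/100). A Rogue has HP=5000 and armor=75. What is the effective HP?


EHP = 5000 * (1 + 75/100)
= 5000 * (1 + 0.75)
= 5000 * 1.75
= 8750.0

8750.0 EHP


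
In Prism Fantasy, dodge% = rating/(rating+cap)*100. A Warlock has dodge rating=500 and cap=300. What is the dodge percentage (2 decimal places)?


dodge% = 500 / (500 + 300) * 100
= 500 / 800 * 100
= 0.625 * 100
= 62.50%

62.50%


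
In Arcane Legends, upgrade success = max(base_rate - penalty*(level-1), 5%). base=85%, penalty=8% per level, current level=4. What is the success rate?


raw_rate = 85 - 8 * (4 - 1)
= 85 - 8 * 3
= 85 - 24
= 61
Apply floor: max(61, 5) = 61%

61%


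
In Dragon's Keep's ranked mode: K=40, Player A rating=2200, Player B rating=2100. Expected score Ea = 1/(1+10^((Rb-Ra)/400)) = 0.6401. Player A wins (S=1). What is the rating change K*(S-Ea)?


Elo update: delta = K * (S - Ea), where S = 1 (wins)
S - Ea = 1 - 0.6401 = 0.3599
Rating change = 40 * 0.3599
= 14.40

14.40 rating points


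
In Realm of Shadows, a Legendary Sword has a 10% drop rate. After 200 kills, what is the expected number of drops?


Expected drops = kills * (drop_rate / 100)
= 200 * (10 / 100)
= 200 * 0.1
= 20.0

20.0 drops


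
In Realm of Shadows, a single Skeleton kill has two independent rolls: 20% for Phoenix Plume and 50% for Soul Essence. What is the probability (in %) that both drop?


For independent events, P(both) = P(A) * P(B)
= 20% * 50%
= 1000 / 100 %
= 10.0%

10.0%


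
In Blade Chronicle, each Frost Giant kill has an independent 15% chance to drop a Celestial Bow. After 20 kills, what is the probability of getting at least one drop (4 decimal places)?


P(at least one) = 1 - P(none) = 1 - (1-p)^n
p = 15/100 = 0.15
1 - p = 0.85
(1 - p)^20 = 0.85^20 = 0.038760
P(at least one) = 1 - 0.038760 = 0.9612

0.9612


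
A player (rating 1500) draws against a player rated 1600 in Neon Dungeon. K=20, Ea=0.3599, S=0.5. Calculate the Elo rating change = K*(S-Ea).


Elo update: delta = K * (S - Ea), where S = 0.5 (draws)
S - Ea = 0.5 - 0.3599 = 0.1401
Rating change = 20 * 0.1401
= 2.80

2.80 rating points


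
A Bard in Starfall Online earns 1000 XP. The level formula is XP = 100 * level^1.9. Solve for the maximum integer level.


XP = 100 * level^1.9, so level = (XP / 100)^(1/1.9)
= (1000 / 100)^(1/1.9)
= 10.0^0.5263
= 3.3598
Floor: level = 3

level 3


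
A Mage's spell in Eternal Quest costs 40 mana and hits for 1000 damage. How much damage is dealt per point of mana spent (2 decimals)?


Efficiency = damage / mana
= 1000 / 40
= 25.00

25.00 dmg/mana


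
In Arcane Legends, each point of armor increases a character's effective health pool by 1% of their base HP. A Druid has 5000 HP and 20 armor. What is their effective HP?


EHP = 5000 * (1 + 20/100)
= 5000 * (1 + 0.2)
= 5000 * 1.2
= 6000.0

6000.0 EHP


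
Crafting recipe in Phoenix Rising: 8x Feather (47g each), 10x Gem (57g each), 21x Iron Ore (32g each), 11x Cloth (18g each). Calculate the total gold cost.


Cost breakdown:
  Feather: 8 * 47 = 376
  Gem: 10 * 57 = 570
  Iron Ore: 21 * 32 = 672
  Cloth: 11 * 18 = 198
Total = 376 + 570 + 672 + 198 = 1816

1816 gold


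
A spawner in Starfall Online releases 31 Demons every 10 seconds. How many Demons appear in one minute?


Spawns per minute = count * (60 / interval)
= 31 * (60 / 10)
= 31 * 6.0
= 186.0

186.0 per minute


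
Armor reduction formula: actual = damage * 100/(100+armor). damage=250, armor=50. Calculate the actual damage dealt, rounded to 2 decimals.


actual = 250 * 100 / (100 + 50)
= 250 * 100 / 150
= 25000 / 150
= 166.67

166.67 damage


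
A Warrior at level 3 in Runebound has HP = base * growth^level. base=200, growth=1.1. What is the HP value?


value = base * growth^level
= 200 * 1.1^3
= 200 * 1.331
= 266.20

266.20 HP


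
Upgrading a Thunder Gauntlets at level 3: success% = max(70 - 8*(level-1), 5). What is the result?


raw_rate = 70 - 8 * (3 - 1)
= 70 - 8 * 2
= 70 - 16
= 54
Apply floor: max(54, 5) = 54%

54%


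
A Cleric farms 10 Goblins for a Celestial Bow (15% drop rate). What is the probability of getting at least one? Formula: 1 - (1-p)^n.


P(at least one) = 1 - P(none) = 1 - (1-p)^n
p = 15/100 = 0.15
1 - p = 0.85
(1 - p)^10 = 0.85^10 = 0.196874
P(at least one) = 1 - 0.196874 = 0.8031

0.8031


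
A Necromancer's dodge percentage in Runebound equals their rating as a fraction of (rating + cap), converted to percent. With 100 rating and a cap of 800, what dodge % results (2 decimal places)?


dodge% = 100 / (100 + 800) * 100
= 100 / 900 * 100
= 0.111111 * 100
= 11.11%

11.11%
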